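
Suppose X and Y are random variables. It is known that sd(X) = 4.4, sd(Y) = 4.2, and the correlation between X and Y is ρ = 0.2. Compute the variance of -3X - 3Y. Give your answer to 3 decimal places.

Var(X) = (4.4)² = 19.36;  Var(Y) = (4.2)² = 17.64
Cov(X,Y) = ρ·sd(X)·sd(Y) = 0.2·4.4·4.2 = 3.696
Var(-3X - 3Y) = (-3)²·Var(X) + (-3)²·Var(Y) + 2·(-3)·(-3)·Cov(X,Y)
= 9·19.36 + 9·17.64 + 18·3.696 = 399.528

399.528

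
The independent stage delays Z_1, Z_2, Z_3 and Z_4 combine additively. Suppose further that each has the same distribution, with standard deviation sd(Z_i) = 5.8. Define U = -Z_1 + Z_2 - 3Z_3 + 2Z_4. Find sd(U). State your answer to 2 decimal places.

22.46

Var(Z_i) = (5.8)² = 33.64
By independence, Var(U) = (-1)²Var(Z_1) + (1)²Var(Z_2) + (-3)²Var(Z_3) + (2)²Var(Z_4)
= (-1)²·33.64 + (1)²·33.64 + (-3)²·33.64 + (2)²·33.64 = 504.6
sd(U) = √504.6 ≈ 22.46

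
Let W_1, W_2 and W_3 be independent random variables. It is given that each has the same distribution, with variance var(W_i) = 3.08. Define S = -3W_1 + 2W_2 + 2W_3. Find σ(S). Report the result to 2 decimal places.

7.24

By independence, var(S) = (-3)²var(W_1) + (2)²var(W_2) + (2)²var(W_3)
= (-3)²·3.08 + (2)²·3.08 + (2)²·3.08 = 52.36
σ(S) = √52.36 ≈ 7.24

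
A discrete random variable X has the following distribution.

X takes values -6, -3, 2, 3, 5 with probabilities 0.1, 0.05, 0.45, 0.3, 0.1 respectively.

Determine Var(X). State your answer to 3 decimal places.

8.648

E[X] = (-6)(0.1) + (-3)(0.05) + (2)(0.45) + (3)(0.3) + (5)(0.1) = 1.55
E[X²] = (-6)²(0.1) + (-3)²(0.05) + (2)²(0.45) + (3)²(0.3) + (5)²(0.1) = 11.05
Var(X) = E[X²] − (E[X])² = 11.05 − (1.55)² = 8.6475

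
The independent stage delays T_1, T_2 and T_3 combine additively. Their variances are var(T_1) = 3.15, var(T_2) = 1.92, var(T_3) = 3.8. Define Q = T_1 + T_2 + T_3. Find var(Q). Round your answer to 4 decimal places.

By independence, var(Q) = (1)²var(T_1) + (1)²var(T_2) + (1)²var(T_3)
= (1)²·3.15 + (1)²·1.92 + (1)²·3.8 = 8.87

8.8700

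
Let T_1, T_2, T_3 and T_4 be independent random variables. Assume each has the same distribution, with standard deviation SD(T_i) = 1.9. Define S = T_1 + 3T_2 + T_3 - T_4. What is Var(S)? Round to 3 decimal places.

Var(T_i) = (1.9)² = 3.61
By independence, Var(S) = (1)²Var(T_1) + (3)²Var(T_2) + (1)²Var(T_3) + (-1)²Var(T_4)
= (1)²·3.61 + (3)²·3.61 + (1)²·3.61 + (-1)²·3.61 = 43.32

43.320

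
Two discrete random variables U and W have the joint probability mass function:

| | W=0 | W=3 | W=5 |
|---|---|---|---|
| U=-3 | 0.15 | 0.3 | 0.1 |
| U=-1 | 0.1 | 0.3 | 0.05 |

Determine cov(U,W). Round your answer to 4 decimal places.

E[U] = -2.1,  E[W] = 2.55
E[UW] = -5.35
cov(U,W) = E[UW] − E[U]E[W] = -5.35 − (-2.1)(2.55) = 0.005

0.0050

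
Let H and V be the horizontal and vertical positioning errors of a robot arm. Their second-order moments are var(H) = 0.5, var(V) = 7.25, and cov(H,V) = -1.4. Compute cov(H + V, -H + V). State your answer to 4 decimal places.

cov(H + V, -H + V) = (1)(-1)var(H) + (1)(1)var(V) + [(1)(1) + (1)(-1)]cov(H,V)
= -1·0.5 + 1·7.25 + 0·-1.4 = 6.75

6.7500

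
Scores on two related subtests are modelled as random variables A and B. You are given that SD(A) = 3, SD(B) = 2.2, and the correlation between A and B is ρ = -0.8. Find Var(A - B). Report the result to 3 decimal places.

24.400

Var(A) = (3)² = 9;  Var(B) = (2.2)² = 4.84
cov(A,B) = ρ·SD(A)·SD(B) = -0.8·3·2.2 = -5.28
Var(A - B) = (1)²·Var(A) + (-1)²·Var(B) + 2·(1)·(-1)·cov(A,B)
= 1·9 + 1·4.84 + -2·-5.28 = 24.4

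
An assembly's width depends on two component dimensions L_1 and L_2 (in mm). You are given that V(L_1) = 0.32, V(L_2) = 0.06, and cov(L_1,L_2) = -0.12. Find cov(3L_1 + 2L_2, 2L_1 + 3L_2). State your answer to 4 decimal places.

0.7200

cov(3L_1 + 2L_2, 2L_1 + 3L_2) = (3)(2)V(L_1) + (2)(3)V(L_2) + [(3)(3) + (2)(2)]cov(L_1,L_2)
= 6·0.32 + 6·0.06 + 13·-0.12 = 0.72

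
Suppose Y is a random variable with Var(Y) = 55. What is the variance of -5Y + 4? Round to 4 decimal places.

Var(-5Y + 4) = (-5)²·Var(Y) = 25·55 = 1375

1375.0000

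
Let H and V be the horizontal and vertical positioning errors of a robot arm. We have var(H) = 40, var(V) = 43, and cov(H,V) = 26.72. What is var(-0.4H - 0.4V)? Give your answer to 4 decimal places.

var(-0.4H - 0.4V) = (-0.4)²·var(H) + (-0.4)²·var(V) + 2·(-0.4)·(-0.4)·cov(H,V)
= 0.16·40 + 0.16·43 + 0.32·26.72 = 21.8304

21.8304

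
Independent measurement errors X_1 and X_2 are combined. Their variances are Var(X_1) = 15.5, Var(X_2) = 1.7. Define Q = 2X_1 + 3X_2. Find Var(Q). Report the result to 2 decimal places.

77.30

By independence, Var(Q) = (2)²Var(X_1) + (3)²Var(X_2)
= (2)²·15.5 + (3)²·1.7 = 77.3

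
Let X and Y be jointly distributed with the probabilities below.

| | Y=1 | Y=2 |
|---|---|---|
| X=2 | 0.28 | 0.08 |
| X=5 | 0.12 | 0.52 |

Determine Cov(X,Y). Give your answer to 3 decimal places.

E[X] = 3.92,  E[Y] = 1.6
E[XY] = 6.68
Cov(X,Y) = E[XY] − E[X]E[Y] = 6.68 − (3.92)(1.6) = 0.408

0.408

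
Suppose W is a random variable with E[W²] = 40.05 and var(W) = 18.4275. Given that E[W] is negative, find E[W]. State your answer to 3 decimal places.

(E[W])² = E[W²] − var(W) = 40.05 − 18.4275 = 21.6225
E[W] = −√21.6225 = -4.65

-4.650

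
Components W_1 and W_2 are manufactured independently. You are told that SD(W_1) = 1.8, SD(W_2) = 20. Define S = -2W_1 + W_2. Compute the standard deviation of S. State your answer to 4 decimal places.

var(W_1) = 3.24, var(W_2) = 400
By independence, var(S) = (-2)²var(W_1) + (1)²var(W_2)
= (-2)²·3.24 + (1)²·400 = 412.96
SD(S) = √412.96 ≈ 20.3214

20.3214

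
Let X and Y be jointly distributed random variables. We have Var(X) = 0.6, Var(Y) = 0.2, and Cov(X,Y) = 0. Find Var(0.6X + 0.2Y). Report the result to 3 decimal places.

0.224

Var(0.6X + 0.2Y) = (0.6)²·Var(X) + (0.2)²·Var(Y) + 2·(0.6)·(0.2)·Cov(X,Y)
= 0.36·0.6 + 0.04·0.2 + 0.24·0 = 0.224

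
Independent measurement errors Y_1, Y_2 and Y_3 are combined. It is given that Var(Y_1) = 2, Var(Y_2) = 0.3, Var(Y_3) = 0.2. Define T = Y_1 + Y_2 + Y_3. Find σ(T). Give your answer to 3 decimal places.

By independence, Var(T) = (1)²Var(Y_1) + (1)²Var(Y_2) + (1)²Var(Y_3)
= (1)²·2 + (1)²·0.3 + (1)²·0.2 = 2.5
σ(T) = √2.5 ≈ 1.581

1.581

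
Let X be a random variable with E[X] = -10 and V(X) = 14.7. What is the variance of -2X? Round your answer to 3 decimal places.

V(-2X) = (-2)²·V(X) = 4·14.7 = 58.8

58.800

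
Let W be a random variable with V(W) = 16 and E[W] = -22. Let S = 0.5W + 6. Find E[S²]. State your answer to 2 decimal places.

29.00

E[0.5W + 6] = 0.5·-22 + 6 = -5
V(0.5W + 6) = (0.5)²·16 = 4
E[S²] = V(S) + (E[S])² = 4 + (-5)² = 29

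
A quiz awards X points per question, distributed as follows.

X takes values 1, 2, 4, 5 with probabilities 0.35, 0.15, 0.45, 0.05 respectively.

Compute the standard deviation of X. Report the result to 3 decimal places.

E[X] = (1)(0.35) + (2)(0.15) + (4)(0.45) + (5)(0.05) = 2.7
E[X²] = (1)²(0.35) + (2)²(0.15) + (4)²(0.45) + (5)²(0.05) = 9.4
V(X) = E[X²] − (E[X])² = 9.4 − (2.7)² = 2.11
SD(X) = √2.11 ≈ 1.453

1.453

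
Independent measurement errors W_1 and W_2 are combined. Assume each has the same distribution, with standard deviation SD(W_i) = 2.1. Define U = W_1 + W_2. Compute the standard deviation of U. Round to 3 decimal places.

2.970

var(W_i) = (2.1)² = 4.41
By independence, var(U) = (1)²var(W_1) + (1)²var(W_2)
= (1)²·4.41 + (1)²·4.41 = 8.82
SD(U) = √8.82 ≈ 2.970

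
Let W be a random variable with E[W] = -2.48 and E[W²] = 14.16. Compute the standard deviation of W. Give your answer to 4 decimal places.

2.8301

Var(W) = 14.16 − (-2.48)² = 8.0096
SD(W) = √8.0096 ≈ 2.8301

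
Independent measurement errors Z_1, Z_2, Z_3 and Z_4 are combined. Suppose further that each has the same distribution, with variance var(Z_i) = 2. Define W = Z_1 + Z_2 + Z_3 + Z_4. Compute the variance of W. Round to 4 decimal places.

8.0000

By independence, var(W) = (1)²var(Z_1) + (1)²var(Z_2) + (1)²var(Z_3) + (1)²var(Z_4)
= (1)²·2 + (1)²·2 + (1)²·2 + (1)²·2 = 8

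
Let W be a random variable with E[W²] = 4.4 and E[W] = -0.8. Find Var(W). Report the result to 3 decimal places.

3.760

Var(W) = 4.4 − (-0.8)² = 3.76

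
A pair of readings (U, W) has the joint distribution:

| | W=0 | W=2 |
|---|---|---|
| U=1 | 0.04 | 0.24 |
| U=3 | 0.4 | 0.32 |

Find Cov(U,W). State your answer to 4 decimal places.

-0.3328

E[U] = 2.44,  E[W] = 1.12
E[UW] = 2.4
Cov(U,W) = E[UW] − E[U]E[W] = 2.4 − (2.44)(1.12) = -0.3328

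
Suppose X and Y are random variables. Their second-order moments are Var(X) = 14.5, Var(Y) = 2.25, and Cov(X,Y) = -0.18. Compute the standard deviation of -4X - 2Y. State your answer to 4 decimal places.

15.4311

Var(-4X - 2Y) = (-4)²·Var(X) + (-2)²·Var(Y) + 2·(-4)·(-2)·Cov(X,Y)
= 16·14.5 + 4·2.25 + 16·-0.18 = 238.12
SD(-4X - 2Y) = √238.12 ≈ 15.4311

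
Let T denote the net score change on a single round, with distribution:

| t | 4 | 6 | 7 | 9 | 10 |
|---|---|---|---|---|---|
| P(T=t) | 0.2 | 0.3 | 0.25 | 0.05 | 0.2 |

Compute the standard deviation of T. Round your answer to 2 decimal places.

2.01

E[T] = (4)(0.2) + (6)(0.3) + (7)(0.25) + (9)(0.05) + (10)(0.2) = 6.8
E[T²] = (4)²(0.2) + (6)²(0.3) + (7)²(0.25) + (9)²(0.05) + (10)²(0.2) = 50.3
Var(T) = E[T²] − (E[T])² = 50.3 − (6.8)² = 4.06
sd(T) = √4.06 ≈ 2.01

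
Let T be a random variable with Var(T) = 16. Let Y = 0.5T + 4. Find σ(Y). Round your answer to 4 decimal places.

2.0000

Var(0.5T + 4) = (0.5)²·16 = 4
σ(Y) = √4 ≈ 2.0000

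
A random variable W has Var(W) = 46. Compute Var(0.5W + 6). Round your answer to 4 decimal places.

Var(0.5W + 6) = (0.5)²·Var(W) = 0.25·46 = 11.5

11.5000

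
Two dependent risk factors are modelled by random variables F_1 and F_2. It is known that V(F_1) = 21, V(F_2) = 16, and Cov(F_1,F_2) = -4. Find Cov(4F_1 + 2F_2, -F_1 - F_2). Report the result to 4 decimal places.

Cov(4F_1 + 2F_2, -F_1 - F_2) = (4)(-1)V(F_1) + (2)(-1)V(F_2) + [(4)(-1) + (2)(-1)]Cov(F_1,F_2)
= -4·21 + -2·16 + -6·-4 = -92

-92.0000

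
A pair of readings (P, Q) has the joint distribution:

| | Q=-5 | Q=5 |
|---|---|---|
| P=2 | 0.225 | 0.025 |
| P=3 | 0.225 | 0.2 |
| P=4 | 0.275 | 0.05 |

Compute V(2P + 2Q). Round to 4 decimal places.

E[P] = 3.075,  E[Q] = -2.25,  E[PQ] = -6.875
V(P) = 10.025 − (3.075)² = 0.569375;  V(Q) = 25 − (-2.25)² = 19.9375
Cov(P,Q) = -6.875 − (3.075)(-2.25) = 0.04375
V(2P + 2Q) = (2)²·0.569375 + (2)²·19.9375 + 2·(2)·(2)·0.04375 = 82.3775

82.3775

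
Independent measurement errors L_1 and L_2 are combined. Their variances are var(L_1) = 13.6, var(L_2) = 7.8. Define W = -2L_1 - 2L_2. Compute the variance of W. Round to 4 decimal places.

By independence, var(W) = (-2)²var(L_1) + (-2)²var(L_2)
= (-2)²·13.6 + (-2)²·7.8 = 85.6

85.6000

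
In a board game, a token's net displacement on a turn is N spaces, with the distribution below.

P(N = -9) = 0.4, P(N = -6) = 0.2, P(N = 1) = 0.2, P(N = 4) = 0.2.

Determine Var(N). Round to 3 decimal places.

E[N] = (-9)(0.4) + (-6)(0.2) + (1)(0.2) + (4)(0.2) = -3.8
E[N²] = (-9)²(0.4) + (-6)²(0.2) + (1)²(0.2) + (4)²(0.2) = 43
Var(N) = E[N²] − (E[N])² = 43 − (-3.8)² = 28.56

28.560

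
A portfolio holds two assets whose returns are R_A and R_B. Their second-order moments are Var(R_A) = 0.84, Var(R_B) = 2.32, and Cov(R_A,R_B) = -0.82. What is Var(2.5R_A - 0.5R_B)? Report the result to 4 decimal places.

7.8800

Var(2.5R_A - 0.5R_B) = (2.5)²·Var(R_A) + (-0.5)²·Var(R_B) + 2·(2.5)·(-0.5)·Cov(R_A,R_B)
= 6.25·0.84 + 0.25·2.32 + -2.5·-0.82 = 7.88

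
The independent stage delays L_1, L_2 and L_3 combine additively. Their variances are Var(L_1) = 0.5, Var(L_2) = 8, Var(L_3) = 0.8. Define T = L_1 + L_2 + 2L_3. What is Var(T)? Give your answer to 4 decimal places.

11.7000

By independence, Var(T) = (1)²Var(L_1) + (1)²Var(L_2) + (2)²Var(L_3)
= (1)²·0.5 + (1)²·8 + (2)²·0.8 = 11.7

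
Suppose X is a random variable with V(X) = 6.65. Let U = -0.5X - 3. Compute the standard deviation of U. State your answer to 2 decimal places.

1.29

V(-0.5X - 3) = (-0.5)²·6.65 = 1.6625
SD(U) = √1.6625 ≈ 1.29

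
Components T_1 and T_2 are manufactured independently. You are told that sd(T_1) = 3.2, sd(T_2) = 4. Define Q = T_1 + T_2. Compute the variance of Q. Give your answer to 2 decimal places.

26.24

var(T_1) = 10.24, var(T_2) = 16
By independence, var(Q) = (1)²var(T_1) + (1)²var(T_2)
= (1)²·10.24 + (1)²·16 = 26.24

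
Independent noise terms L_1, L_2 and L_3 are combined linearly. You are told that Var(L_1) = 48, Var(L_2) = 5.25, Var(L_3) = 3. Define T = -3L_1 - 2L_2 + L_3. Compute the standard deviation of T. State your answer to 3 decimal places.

21.354

By independence, Var(T) = (-3)²Var(L_1) + (-2)²Var(L_2) + (1)²Var(L_3)
= (-3)²·48 + (-2)²·5.25 + (1)²·3 = 456
SD(T) = √456 ≈ 21.354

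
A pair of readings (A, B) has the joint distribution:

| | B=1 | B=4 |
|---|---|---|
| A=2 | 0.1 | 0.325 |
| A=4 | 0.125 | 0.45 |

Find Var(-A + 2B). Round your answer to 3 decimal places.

E[A] = 3.15,  E[B] = 3.325,  E[AB] = 10.5
Var(A) = 10.9 − (3.15)² = 0.9775;  Var(B) = 12.625 − (3.325)² = 1.569375
Cov(A,B) = 10.5 − (3.15)(3.325) = 0.02625
Var(-A + 2B) = (-1)²·0.9775 + (2)²·1.569375 + 2·(-1)·(2)·0.02625 = 7.15

7.150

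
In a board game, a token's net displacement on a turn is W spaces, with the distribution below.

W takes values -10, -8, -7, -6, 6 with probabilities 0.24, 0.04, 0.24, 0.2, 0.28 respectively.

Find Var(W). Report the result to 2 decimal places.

40.23

E[W] = (-10)(0.24) + (-8)(0.04) + (-7)(0.24) + (-6)(0.2) + (6)(0.28) = -3.92
E[W²] = (-10)²(0.24) + (-8)²(0.04) + (-7)²(0.24) + (-6)²(0.2) + (6)²(0.28) = 55.6
Var(W) = E[W²] − (E[W])² = 55.6 − (-3.92)² = 40.2336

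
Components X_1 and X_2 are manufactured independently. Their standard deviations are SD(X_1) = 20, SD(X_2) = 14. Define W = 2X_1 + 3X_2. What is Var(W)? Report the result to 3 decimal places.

Var(X_1) = 400, Var(X_2) = 196
By independence, Var(W) = (2)²Var(X_1) + (3)²Var(X_2)
= (2)²·400 + (3)²·196 = 3364

3364.000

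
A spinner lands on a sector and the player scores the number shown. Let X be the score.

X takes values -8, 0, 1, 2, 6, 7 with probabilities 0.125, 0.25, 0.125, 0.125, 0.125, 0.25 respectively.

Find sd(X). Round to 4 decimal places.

E[X] = (-8)(0.125) + (0)(0.25) + (1)(0.125) + (2)(0.125) + (6)(0.125) + (7)(0.25) = 1.875
E[X²] = (-8)²(0.125) + (0)²(0.25) + (1)²(0.125) + (2)²(0.125) + (6)²(0.125) + (7)²(0.25) = 25.375
var(X) = E[X²] − (E[X])² = 25.375 − (1.875)² = 21.859375
sd(X) = √21.859375 ≈ 4.6754

4.6754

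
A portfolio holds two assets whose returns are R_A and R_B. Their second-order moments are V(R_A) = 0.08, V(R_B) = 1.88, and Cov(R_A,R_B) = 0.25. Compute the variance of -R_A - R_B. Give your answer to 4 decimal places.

V(-R_A - R_B) = (-1)²·V(R_A) + (-1)²·V(R_B) + 2·(-1)·(-1)·Cov(R_A,R_B)
= 1·0.08 + 1·1.88 + 2·0.25 = 2.46

2.4600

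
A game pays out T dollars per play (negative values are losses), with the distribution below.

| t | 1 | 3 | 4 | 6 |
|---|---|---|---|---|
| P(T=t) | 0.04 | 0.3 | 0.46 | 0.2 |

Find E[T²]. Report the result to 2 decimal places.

17.30

E[T²] = (1)²(0.04) + (3)²(0.3) + (4)²(0.46) + (6)²(0.2) = 17.3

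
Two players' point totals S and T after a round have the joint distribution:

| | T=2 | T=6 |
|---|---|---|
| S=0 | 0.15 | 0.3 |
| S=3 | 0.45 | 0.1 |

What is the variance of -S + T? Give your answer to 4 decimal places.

E[S] = 1.65,  E[T] = 3.6,  E[ST] = 4.5
V(S) = 4.95 − (1.65)² = 2.2275;  V(T) = 16.8 − (3.6)² = 3.84
Cov(S,T) = 4.5 − (1.65)(3.6) = -1.44
V(-S + T) = (-1)²·2.2275 + (1)²·3.84 + 2·(-1)·(1)·-1.44 = 8.9475

8.9475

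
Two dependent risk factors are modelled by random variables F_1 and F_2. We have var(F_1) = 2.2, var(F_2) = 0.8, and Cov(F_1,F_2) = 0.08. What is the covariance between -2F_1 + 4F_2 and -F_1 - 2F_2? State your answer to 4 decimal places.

-2.0000

Cov(-2F_1 + 4F_2, -F_1 - 2F_2) = (-2)(-1)var(F_1) + (4)(-2)var(F_2) + [(-2)(-2) + (4)(-1)]Cov(F_1,F_2)
= 2·2.2 + -8·0.8 + 0·0.08 = -2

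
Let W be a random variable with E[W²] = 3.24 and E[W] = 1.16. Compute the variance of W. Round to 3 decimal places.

var(W) = 3.24 − (1.16)² = 1.8944

1.894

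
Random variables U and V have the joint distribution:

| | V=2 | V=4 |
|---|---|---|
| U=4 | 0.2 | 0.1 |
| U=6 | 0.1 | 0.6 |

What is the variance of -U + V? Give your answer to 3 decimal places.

0.800

E[U] = 5.4,  E[V] = 3.4,  E[UV] = 18.8
Var(U) = 30 − (5.4)² = 0.84;  Var(V) = 12.4 − (3.4)² = 0.84
cov(U,V) = 18.8 − (5.4)(3.4) = 0.44
Var(-U + V) = (-1)²·0.84 + (1)²·0.84 + 2·(-1)·(1)·0.44 = 0.8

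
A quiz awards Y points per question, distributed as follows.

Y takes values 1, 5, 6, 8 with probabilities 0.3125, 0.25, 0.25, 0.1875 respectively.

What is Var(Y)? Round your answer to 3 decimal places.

E[Y] = (1)(0.3125) + (5)(0.25) + (6)(0.25) + (8)(0.1875) = 4.5625
E[Y²] = (1)²(0.3125) + (5)²(0.25) + (6)²(0.25) + (8)²(0.1875) = 27.5625
Var(Y) = E[Y²] − (E[Y])² = 27.5625 − (4.5625)² = 6.74609375

6.746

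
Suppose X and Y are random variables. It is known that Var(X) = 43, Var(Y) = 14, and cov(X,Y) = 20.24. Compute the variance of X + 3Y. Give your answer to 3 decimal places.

Var(X + 3Y) = (1)²·Var(X) + (3)²·Var(Y) + 2·(1)·(3)·cov(X,Y)
= 1·43 + 9·14 + 6·20.24 = 290.44

290.440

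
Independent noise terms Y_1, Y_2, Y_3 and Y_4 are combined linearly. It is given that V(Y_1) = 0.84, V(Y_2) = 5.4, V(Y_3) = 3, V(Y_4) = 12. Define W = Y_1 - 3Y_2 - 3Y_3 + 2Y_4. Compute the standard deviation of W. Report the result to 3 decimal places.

11.155

By independence, V(W) = (1)²V(Y_1) + (-3)²V(Y_2) + (-3)²V(Y_3) + (2)²V(Y_4)
= (1)²·0.84 + (-3)²·5.4 + (-3)²·3 + (2)²·12 = 124.44
SD(W) = √124.44 ≈ 11.155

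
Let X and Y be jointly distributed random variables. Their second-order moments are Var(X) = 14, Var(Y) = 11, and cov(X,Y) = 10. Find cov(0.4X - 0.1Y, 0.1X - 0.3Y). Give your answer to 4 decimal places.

-0.4100

cov(0.4X - 0.1Y, 0.1X - 0.3Y) = (0.4)(0.1)Var(X) + (-0.1)(-0.3)Var(Y) + [(0.4)(-0.3) + (-0.1)(0.1)]cov(X,Y)
= 0.04·14 + 0.03·11 + -0.13·10 = -0.41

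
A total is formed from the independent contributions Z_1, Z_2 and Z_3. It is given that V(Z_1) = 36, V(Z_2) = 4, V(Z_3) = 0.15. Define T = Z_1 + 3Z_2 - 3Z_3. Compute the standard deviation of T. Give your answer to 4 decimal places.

By independence, V(T) = (1)²V(Z_1) + (3)²V(Z_2) + (-3)²V(Z_3)
= (1)²·36 + (3)²·4 + (-3)²·0.15 = 73.35
SD(T) = √73.35 ≈ 8.5645

8.5645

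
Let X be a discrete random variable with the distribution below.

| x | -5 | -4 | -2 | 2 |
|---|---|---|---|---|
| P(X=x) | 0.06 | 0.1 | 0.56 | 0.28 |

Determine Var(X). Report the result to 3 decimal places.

4.872

E[X] = (-5)(0.06) + (-4)(0.1) + (-2)(0.56) + (2)(0.28) = -1.26
E[X²] = (-5)²(0.06) + (-4)²(0.1) + (-2)²(0.56) + (2)²(0.28) = 6.46
Var(X) = E[X²] − (E[X])² = 6.46 − (-1.26)² = 4.8724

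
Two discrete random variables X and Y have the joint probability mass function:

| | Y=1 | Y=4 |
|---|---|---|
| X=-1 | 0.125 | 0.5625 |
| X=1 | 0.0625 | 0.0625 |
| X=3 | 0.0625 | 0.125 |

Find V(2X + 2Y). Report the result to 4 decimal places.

E[X] = 0,  E[Y] = 3.25,  E[XY] = -0.375
V(X) = 2.5 − (0)² = 2.5;  V(Y) = 12.25 − (3.25)² = 1.6875
Cov(X,Y) = -0.375 − (0)(3.25) = -0.375
V(2X + 2Y) = (2)²·2.5 + (2)²·1.6875 + 2·(2)·(2)·-0.375 = 13.75

13.7500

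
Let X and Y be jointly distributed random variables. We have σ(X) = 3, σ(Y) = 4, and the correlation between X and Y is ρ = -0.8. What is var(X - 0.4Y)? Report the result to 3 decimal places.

var(X) = (3)² = 9;  var(Y) = (4)² = 16
Cov(X,Y) = ρ·σ(X)·σ(Y) = -0.8·3·4 = -9.6
var(X - 0.4Y) = (1)²·var(X) + (-0.4)²·var(Y) + 2·(1)·(-0.4)·Cov(X,Y)
= 1·9 + 0.16·16 + -0.8·-9.6 = 19.24

19.240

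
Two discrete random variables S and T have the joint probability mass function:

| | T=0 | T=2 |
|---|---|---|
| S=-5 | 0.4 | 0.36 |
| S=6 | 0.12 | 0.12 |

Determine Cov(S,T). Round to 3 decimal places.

E[S] = -2.36,  E[T] = 0.96
E[ST] = -2.16
Cov(S,T) = E[ST] − E[S]E[T] = -2.16 − (-2.36)(0.96) = 0.1056

0.106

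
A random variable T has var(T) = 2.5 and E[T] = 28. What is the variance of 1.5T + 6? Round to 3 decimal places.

var(1.5T + 6) = (1.5)²·var(T) = 2.25·2.5 = 5.625

5.625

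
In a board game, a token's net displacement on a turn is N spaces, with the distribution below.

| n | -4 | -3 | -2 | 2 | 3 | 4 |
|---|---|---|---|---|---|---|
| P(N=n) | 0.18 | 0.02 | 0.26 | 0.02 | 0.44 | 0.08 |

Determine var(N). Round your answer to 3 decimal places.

E[N] = (-4)(0.18) + (-3)(0.02) + (-2)(0.26) + (2)(0.02) + (3)(0.44) + (4)(0.08) = 0.38
E[N²] = (-4)²(0.18) + (-3)²(0.02) + (-2)²(0.26) + (2)²(0.02) + (3)²(0.44) + (4)²(0.08) = 9.42
var(N) = E[N²] − (E[N])² = 9.42 − (0.38)² = 9.2756

9.276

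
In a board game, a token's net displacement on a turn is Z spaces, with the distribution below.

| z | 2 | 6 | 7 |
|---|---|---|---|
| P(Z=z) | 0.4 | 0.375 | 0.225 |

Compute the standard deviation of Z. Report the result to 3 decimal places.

2.176

E[Z] = (2)(0.4) + (6)(0.375) + (7)(0.225) = 4.625
E[Z²] = (2)²(0.4) + (6)²(0.375) + (7)²(0.225) = 26.125
Var(Z) = E[Z²] − (E[Z])² = 26.125 − (4.625)² = 4.734375
sd(Z) = √4.734375 ≈ 2.176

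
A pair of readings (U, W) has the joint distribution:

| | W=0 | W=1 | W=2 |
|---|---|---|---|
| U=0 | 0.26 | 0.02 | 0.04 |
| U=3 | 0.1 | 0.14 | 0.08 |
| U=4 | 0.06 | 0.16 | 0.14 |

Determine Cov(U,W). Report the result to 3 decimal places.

E[U] = 2.4,  E[W] = 0.84
E[UW] = 2.66
Cov(U,W) = E[UW] − E[U]E[W] = 2.66 − (2.4)(0.84) = 0.644

0.644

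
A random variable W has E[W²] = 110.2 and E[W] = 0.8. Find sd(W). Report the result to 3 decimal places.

var(W) = 110.2 − (0.8)² = 109.56
sd(W) = √109.56 ≈ 10.467

10.467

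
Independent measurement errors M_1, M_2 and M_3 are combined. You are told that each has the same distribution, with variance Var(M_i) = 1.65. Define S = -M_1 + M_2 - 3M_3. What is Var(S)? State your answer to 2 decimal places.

18.15

By independence, Var(S) = (-1)²Var(M_1) + (1)²Var(M_2) + (-3)²Var(M_3)
= (-1)²·1.65 + (1)²·1.65 + (-3)²·1.65 = 18.15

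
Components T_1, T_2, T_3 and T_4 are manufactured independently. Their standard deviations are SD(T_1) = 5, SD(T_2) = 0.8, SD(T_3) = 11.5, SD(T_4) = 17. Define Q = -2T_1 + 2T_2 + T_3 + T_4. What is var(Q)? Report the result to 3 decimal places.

523.810

var(T_1) = 25, var(T_2) = 0.64, var(T_3) = 132.25, var(T_4) = 289
By independence, var(Q) = (-2)²var(T_1) + (2)²var(T_2) + (1)²var(T_3) + (1)²var(T_4)
= (-2)²·25 + (2)²·0.64 + (1)²·132.25 + (1)²·289 = 523.81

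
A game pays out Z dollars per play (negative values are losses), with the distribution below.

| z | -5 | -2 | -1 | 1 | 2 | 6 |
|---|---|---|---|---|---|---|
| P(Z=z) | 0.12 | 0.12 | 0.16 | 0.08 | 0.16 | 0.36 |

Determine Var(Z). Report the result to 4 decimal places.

14.8864

E[Z] = (-5)(0.12) + (-2)(0.12) + (-1)(0.16) + (1)(0.08) + (2)(0.16) + (6)(0.36) = 1.56
E[Z²] = (-5)²(0.12) + (-2)²(0.12) + (-1)²(0.16) + (1)²(0.08) + (2)²(0.16) + (6)²(0.36) = 17.32
Var(Z) = E[Z²] − (E[Z])² = 17.32 − (1.56)² = 14.8864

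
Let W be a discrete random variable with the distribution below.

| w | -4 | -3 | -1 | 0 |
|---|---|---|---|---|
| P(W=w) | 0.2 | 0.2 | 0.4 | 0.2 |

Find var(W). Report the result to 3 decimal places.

2.160

E[W] = (-4)(0.2) + (-3)(0.2) + (-1)(0.4) + (0)(0.2) = -1.8
E[W²] = (-4)²(0.2) + (-3)²(0.2) + (-1)²(0.4) + (0)²(0.2) = 5.4
var(W) = E[W²] − (E[W])² = 5.4 − (-1.8)² = 2.16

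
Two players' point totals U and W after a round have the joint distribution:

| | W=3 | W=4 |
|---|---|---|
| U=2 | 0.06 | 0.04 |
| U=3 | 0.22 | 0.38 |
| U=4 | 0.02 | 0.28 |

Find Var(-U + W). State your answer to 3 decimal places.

0.370

E[U] = 3.2,  E[W] = 3.7,  E[UW] = 11.94
Var(U) = 10.6 − (3.2)² = 0.36;  Var(W) = 13.9 − (3.7)² = 0.21
Cov(U,W) = 11.94 − (3.2)(3.7) = 0.1
Var(-U + W) = (-1)²·0.36 + (1)²·0.21 + 2·(-1)·(1)·0.1 = 0.37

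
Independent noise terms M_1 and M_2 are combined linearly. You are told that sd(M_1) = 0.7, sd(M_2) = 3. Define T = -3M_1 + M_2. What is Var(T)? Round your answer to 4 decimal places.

Var(M_1) = 0.49, Var(M_2) = 9
By independence, Var(T) = (-3)²Var(M_1) + (1)²Var(M_2)
= (-3)²·0.49 + (1)²·9 = 13.41

13.4100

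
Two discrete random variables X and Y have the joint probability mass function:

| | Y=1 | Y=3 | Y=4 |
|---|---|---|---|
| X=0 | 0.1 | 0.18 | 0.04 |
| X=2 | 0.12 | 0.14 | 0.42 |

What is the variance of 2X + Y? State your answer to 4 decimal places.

E[X] = 1.36,  E[Y] = 3.02,  E[XY] = 4.44
V(X) = 2.72 − (1.36)² = 0.8704;  V(Y) = 10.46 − (3.02)² = 1.3396
Cov(X,Y) = 4.44 − (1.36)(3.02) = 0.3328
V(2X + Y) = (2)²·0.8704 + (1)²·1.3396 + 2·(2)·(1)·0.3328 = 6.1524

6.1524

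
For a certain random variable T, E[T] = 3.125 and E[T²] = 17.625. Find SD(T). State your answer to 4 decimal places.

2.8035

var(T) = 17.625 − (3.125)² = 7.859375
SD(T) = √7.859375 ≈ 2.8035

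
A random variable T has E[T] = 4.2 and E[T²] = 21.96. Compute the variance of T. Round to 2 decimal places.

var(T) = 21.96 − (4.2)² = 4.32

4.32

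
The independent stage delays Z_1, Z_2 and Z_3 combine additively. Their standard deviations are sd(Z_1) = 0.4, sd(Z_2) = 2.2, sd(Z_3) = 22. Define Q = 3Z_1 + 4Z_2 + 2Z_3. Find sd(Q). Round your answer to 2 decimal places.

V(Z_1) = 0.16, V(Z_2) = 4.84, V(Z_3) = 484
By independence, V(Q) = (3)²V(Z_1) + (4)²V(Z_2) + (2)²V(Z_3)
= (3)²·0.16 + (4)²·4.84 + (2)²·484 = 2014.88
sd(Q) = √2014.88 ≈ 44.89

44.89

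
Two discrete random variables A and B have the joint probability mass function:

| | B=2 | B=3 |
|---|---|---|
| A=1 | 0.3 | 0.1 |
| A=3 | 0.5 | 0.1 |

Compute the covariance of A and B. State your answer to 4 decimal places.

-0.0400

E[A] = 2.2,  E[B] = 2.2
E[AB] = 4.8
cov(A,B) = E[AB] − E[A]E[B] = 4.8 − (2.2)(2.2) = -0.04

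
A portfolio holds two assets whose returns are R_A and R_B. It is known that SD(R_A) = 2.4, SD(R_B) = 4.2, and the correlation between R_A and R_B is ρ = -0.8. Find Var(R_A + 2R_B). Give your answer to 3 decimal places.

44.064

Var(R_A) = (2.4)² = 5.76;  Var(R_B) = (4.2)² = 17.64
Cov(R_A,R_B) = ρ·SD(R_A)·SD(R_B) = -0.8·2.4·4.2 = -8.064
Var(R_A + 2R_B) = (1)²·Var(R_A) + (2)²·Var(R_B) + 2·(1)·(2)·Cov(R_A,R_B)
= 1·5.76 + 4·17.64 + 4·-8.064 = 44.064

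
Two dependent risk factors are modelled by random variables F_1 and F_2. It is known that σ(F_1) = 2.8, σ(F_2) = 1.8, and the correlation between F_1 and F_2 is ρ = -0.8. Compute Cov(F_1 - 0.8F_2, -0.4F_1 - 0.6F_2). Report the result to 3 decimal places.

-0.452

Var(F_1) = (2.8)² = 7.84;  Var(F_2) = (1.8)² = 3.24
Cov(F_1,F_2) = ρ·σ(F_1)·σ(F_2) = -0.8·2.8·1.8 = -4.032
Cov(F_1 - 0.8F_2, -0.4F_1 - 0.6F_2) = (1)(-0.4)Var(F_1) + (-0.8)(-0.6)Var(F_2) + [(1)(-0.6) + (-0.8)(-0.4)]Cov(F_1,F_2)
= -0.4·7.84 + 0.48·3.24 + -0.28·-4.032 = -0.45184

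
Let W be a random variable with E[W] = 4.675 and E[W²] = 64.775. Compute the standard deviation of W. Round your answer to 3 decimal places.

6.551

var(W) = 64.775 − (4.675)² = 42.919375
sd(W) = √42.919375 ≈ 6.551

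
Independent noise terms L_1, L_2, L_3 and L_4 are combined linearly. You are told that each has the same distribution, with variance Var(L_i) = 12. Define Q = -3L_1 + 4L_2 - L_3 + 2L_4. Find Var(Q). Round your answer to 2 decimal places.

360.00

By independence, Var(Q) = (-3)²Var(L_1) + (4)²Var(L_2) + (-1)²Var(L_3) + (2)²Var(L_4)
= (-3)²·12 + (4)²·12 + (-1)²·12 + (2)²·12 = 360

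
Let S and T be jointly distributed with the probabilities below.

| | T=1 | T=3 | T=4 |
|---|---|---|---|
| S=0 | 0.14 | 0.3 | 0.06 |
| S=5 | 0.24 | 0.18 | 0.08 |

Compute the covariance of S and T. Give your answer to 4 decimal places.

E[S] = 2.5,  E[T] = 2.38
E[ST] = 5.5
Cov(S,T) = E[ST] − E[S]E[T] = 5.5 − (2.5)(2.38) = -0.45

-0.4500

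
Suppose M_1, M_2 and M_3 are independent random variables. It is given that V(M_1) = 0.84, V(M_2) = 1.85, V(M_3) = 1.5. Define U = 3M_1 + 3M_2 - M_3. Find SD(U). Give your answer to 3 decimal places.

5.071

By independence, V(U) = (3)²V(M_1) + (3)²V(M_2) + (-1)²V(M_3)
= (3)²·0.84 + (3)²·1.85 + (-1)²·1.5 = 25.71
SD(U) = √25.71 ≈ 5.071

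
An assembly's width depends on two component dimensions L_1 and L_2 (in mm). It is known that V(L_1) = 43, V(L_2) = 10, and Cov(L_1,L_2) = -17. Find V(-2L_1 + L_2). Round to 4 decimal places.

250.0000

V(-2L_1 + L_2) = (-2)²·V(L_1) + (1)²·V(L_2) + 2·(-2)·(1)·Cov(L_1,L_2)
= 4·43 + 1·10 + -4·-17 = 250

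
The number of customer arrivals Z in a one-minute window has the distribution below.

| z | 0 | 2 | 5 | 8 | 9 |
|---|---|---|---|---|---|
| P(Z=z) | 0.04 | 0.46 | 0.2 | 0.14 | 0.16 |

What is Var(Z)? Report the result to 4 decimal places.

E[Z] = (0)(0.04) + (2)(0.46) + (5)(0.2) + (8)(0.14) + (9)(0.16) = 4.48
E[Z²] = (0)²(0.04) + (2)²(0.46) + (5)²(0.2) + (8)²(0.14) + (9)²(0.16) = 28.76
Var(Z) = E[Z²] − (E[Z])² = 28.76 − (4.48)² = 8.6896

8.6896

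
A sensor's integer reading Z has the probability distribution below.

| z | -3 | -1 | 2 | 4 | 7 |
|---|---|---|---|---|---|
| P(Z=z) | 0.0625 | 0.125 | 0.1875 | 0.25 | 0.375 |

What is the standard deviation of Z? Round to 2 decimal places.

3.20

E[Z] = (-3)(0.0625) + (-1)(0.125) + (2)(0.1875) + (4)(0.25) + (7)(0.375) = 3.6875
E[Z²] = (-3)²(0.0625) + (-1)²(0.125) + (2)²(0.1875) + (4)²(0.25) + (7)²(0.375) = 23.8125
var(Z) = E[Z²] − (E[Z])² = 23.8125 − (3.6875)² = 10.21484375
SD(Z) = √10.21484375 ≈ 3.20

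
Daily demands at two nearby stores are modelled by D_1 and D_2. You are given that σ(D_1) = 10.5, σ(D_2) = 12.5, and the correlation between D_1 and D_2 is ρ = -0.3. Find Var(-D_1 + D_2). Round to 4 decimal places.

345.2500

Var(D_1) = (10.5)² = 110.25;  Var(D_2) = (12.5)² = 156.25
Cov(D_1,D_2) = ρ·σ(D_1)·σ(D_2) = -0.3·10.5·12.5 = -39.375
Var(-D_1 + D_2) = (-1)²·Var(D_1) + (1)²·Var(D_2) + 2·(-1)·(1)·Cov(D_1,D_2)
= 1·110.25 + 1·156.25 + -2·-39.375 = 345.25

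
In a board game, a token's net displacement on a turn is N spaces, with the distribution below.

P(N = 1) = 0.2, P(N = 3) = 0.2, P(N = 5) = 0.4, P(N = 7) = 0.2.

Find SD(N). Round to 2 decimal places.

E[N] = (1)(0.2) + (3)(0.2) + (5)(0.4) + (7)(0.2) = 4.2
E[N²] = (1)²(0.2) + (3)²(0.2) + (5)²(0.4) + (7)²(0.2) = 21.8
Var(N) = E[N²] − (E[N])² = 21.8 − (4.2)² = 4.16
SD(N) = √4.16 ≈ 2.04

2.04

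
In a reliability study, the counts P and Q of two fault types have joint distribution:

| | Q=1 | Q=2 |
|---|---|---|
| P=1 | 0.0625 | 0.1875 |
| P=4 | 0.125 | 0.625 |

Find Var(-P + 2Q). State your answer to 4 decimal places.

E[P] = 3.25,  E[Q] = 1.8125,  E[PQ] = 5.9375
Var(P) = 12.25 − (3.25)² = 1.6875;  Var(Q) = 3.4375 − (1.8125)² = 0.15234375
Cov(P,Q) = 5.9375 − (3.25)(1.8125) = 0.046875
Var(-P + 2Q) = (-1)²·1.6875 + (2)²·0.15234375 + 2·(-1)·(2)·0.046875 = 2.109375

2.1094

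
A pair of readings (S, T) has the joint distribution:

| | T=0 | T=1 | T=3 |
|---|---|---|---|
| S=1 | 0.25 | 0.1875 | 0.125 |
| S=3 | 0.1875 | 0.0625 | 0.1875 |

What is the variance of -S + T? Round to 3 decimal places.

2.215

E[S] = 1.875,  E[T] = 1.1875,  E[ST] = 2.4375
Var(S) = 4.5 − (1.875)² = 0.984375;  Var(T) = 3.0625 − (1.1875)² = 1.65234375
cov(S,T) = 2.4375 − (1.875)(1.1875) = 0.2109375
Var(-S + T) = (-1)²·0.984375 + (1)²·1.65234375 + 2·(-1)·(1)·0.2109375 = 2.21484375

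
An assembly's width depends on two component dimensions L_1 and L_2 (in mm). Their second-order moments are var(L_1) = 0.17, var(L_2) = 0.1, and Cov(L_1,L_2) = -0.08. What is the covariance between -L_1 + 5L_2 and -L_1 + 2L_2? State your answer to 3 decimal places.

Cov(-L_1 + 5L_2, -L_1 + 2L_2) = (-1)(-1)var(L_1) + (5)(2)var(L_2) + [(-1)(2) + (5)(-1)]Cov(L_1,L_2)
= 1·0.17 + 10·0.1 + -7·-0.08 = 1.73

1.730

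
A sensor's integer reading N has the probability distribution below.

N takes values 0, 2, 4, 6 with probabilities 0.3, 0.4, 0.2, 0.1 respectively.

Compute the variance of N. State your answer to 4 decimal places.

3.5600

E[N] = (0)(0.3) + (2)(0.4) + (4)(0.2) + (6)(0.1) = 2.2
E[N²] = (0)²(0.3) + (2)²(0.4) + (4)²(0.2) + (6)²(0.1) = 8.4
Var(N) = E[N²] − (E[N])² = 8.4 − (2.2)² = 3.56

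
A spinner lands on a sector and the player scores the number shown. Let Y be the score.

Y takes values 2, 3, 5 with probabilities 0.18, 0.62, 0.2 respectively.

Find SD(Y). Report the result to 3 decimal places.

0.965

E[Y] = (2)(0.18) + (3)(0.62) + (5)(0.2) = 3.22
E[Y²] = (2)²(0.18) + (3)²(0.62) + (5)²(0.2) = 11.3
Var(Y) = E[Y²] − (E[Y])² = 11.3 − (3.22)² = 0.9316
SD(Y) = √0.9316 ≈ 0.965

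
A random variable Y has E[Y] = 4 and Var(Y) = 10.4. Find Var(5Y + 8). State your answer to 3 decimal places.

Var(5Y + 8) = (5)²·Var(Y) = 25·10.4 = 260

260.000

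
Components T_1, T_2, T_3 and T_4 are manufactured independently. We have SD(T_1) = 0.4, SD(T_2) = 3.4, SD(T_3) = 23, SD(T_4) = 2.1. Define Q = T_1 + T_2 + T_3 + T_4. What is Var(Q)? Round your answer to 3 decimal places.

545.130

Var(T_1) = 0.16, Var(T_2) = 11.56, Var(T_3) = 529, Var(T_4) = 4.41
By independence, Var(Q) = (1)²Var(T_1) + (1)²Var(T_2) + (1)²Var(T_3) + (1)²Var(T_4)
= (1)²·0.16 + (1)²·11.56 + (1)²·529 + (1)²·4.41 = 545.13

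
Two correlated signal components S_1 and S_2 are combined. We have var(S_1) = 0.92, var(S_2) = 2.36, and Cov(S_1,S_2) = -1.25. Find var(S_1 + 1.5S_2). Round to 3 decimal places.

2.480

var(S_1 + 1.5S_2) = (1)²·var(S_1) + (1.5)²·var(S_2) + 2·(1)·(1.5)·Cov(S_1,S_2)
= 1·0.92 + 2.25·2.36 + 3·-1.25 = 2.48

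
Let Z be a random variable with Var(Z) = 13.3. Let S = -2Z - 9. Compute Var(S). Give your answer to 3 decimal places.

53.200

Var(-2Z - 9) = (-2)²·Var(Z) = 4·13.3 = 53.2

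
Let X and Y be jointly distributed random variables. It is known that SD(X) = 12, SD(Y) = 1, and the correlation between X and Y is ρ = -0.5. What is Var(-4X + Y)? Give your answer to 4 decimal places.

2353.0000

Var(X) = (12)² = 144;  Var(Y) = (1)² = 1
cov(X,Y) = ρ·SD(X)·SD(Y) = -0.5·12·1 = -6
Var(-4X + Y) = (-4)²·Var(X) + (1)²·Var(Y) + 2·(-4)·(1)·cov(X,Y)
= 16·144 + 1·1 + -8·-6 = 2353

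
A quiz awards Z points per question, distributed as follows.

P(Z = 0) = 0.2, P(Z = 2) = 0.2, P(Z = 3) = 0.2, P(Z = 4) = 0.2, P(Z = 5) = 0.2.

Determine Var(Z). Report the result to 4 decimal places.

2.9600

E[Z] = (0)(0.2) + (2)(0.2) + (3)(0.2) + (4)(0.2) + (5)(0.2) = 2.8
E[Z²] = (0)²(0.2) + (2)²(0.2) + (3)²(0.2) + (4)²(0.2) + (5)²(0.2) = 10.8
Var(Z) = E[Z²] − (E[Z])² = 10.8 − (2.8)² = 2.96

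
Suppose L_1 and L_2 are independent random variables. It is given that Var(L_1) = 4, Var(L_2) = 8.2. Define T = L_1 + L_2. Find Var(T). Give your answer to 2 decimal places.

By independence, Var(T) = (1)²Var(L_1) + (1)²Var(L_2)
= (1)²·4 + (1)²·8.2 = 12.2

12.20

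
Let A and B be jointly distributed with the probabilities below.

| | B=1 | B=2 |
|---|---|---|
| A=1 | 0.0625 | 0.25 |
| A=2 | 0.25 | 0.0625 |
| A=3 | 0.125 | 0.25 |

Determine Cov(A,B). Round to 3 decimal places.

-0.035

E[A] = 2.0625,  E[B] = 1.5625
E[AB] = 3.1875
Cov(A,B) = E[AB] − E[A]E[B] = 3.1875 − (2.0625)(1.5625) = -0.03515625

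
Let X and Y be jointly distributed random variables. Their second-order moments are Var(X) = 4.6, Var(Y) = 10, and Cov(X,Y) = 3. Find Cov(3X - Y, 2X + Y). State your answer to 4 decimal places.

Cov(3X - Y, 2X + Y) = (3)(2)Var(X) + (-1)(1)Var(Y) + [(3)(1) + (-1)(2)]Cov(X,Y)
= 6·4.6 + -1·10 + 1·3 = 20.6

20.6000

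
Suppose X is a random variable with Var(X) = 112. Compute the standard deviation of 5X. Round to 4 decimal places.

Var(5X) = (5)²·112 = 2800
SD(5X) = √2800 ≈ 52.9150

52.9150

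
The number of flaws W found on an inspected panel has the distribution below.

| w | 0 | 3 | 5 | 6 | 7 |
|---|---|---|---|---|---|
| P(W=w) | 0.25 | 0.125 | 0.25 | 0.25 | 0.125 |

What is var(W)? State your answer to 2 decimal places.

E[W] = (0)(0.25) + (3)(0.125) + (5)(0.25) + (6)(0.25) + (7)(0.125) = 4
E[W²] = (0)²(0.25) + (3)²(0.125) + (5)²(0.25) + (6)²(0.25) + (7)²(0.125) = 22.5
var(W) = E[W²] − (E[W])² = 22.5 − (4)² = 6.5

6.50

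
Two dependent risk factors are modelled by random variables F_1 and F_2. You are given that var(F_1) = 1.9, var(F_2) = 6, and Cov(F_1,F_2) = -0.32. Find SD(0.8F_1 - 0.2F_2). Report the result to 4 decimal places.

1.2484

var(0.8F_1 - 0.2F_2) = (0.8)²·var(F_1) + (-0.2)²·var(F_2) + 2·(0.8)·(-0.2)·Cov(F_1,F_2)
= 0.64·1.9 + 0.04·6 + -0.32·-0.32 = 1.5584
SD(0.8F_1 - 0.2F_2) = √1.5584 ≈ 1.2484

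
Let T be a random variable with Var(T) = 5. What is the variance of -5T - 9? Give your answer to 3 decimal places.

Var(-5T - 9) = (-5)²·Var(T) = 25·5 = 125

125.000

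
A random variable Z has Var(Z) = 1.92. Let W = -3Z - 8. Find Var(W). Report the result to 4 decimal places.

Var(-3Z - 8) = (-3)²·Var(Z) = 9·1.92 = 17.28

17.2800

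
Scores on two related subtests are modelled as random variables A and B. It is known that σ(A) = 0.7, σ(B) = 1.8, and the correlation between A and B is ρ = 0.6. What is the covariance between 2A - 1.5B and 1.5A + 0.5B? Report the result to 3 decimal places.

Var(A) = (0.7)² = 0.49;  Var(B) = (1.8)² = 3.24
cov(A,B) = ρ·σ(A)·σ(B) = 0.6·0.7·1.8 = 0.756
cov(2A - 1.5B, 1.5A + 0.5B) = (2)(1.5)Var(A) + (-1.5)(0.5)Var(B) + [(2)(0.5) + (-1.5)(1.5)]cov(A,B)
= 3·0.49 + -0.75·3.24 + -1.25·0.756 = -1.905

-1.905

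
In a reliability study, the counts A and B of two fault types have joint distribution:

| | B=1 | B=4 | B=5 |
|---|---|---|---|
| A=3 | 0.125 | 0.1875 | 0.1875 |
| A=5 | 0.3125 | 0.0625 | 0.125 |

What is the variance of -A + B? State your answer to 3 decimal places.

E[A] = 4,  E[B] = 3,  E[AB] = 11.375
Var(A) = 17 − (4)² = 1;  Var(B) = 12.25 − (3)² = 3.25
cov(A,B) = 11.375 − (4)(3) = -0.625
Var(-A + B) = (-1)²·1 + (1)²·3.25 + 2·(-1)·(1)·-0.625 = 5.5

5.500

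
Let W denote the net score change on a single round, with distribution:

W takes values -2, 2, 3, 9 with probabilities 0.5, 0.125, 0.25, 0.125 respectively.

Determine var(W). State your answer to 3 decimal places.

13.609

E[W] = (-2)(0.5) + (2)(0.125) + (3)(0.25) + (9)(0.125) = 1.125
E[W²] = (-2)²(0.5) + (2)²(0.125) + (3)²(0.25) + (9)²(0.125) = 14.875
var(W) = E[W²] − (E[W])² = 14.875 − (1.125)² = 13.609375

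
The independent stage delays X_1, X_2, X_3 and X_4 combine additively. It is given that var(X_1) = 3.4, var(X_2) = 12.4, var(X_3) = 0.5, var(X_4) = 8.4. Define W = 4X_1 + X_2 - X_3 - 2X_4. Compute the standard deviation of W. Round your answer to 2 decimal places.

By independence, var(W) = (4)²var(X_1) + (1)²var(X_2) + (-1)²var(X_3) + (-2)²var(X_4)
= (4)²·3.4 + (1)²·12.4 + (-1)²·0.5 + (-2)²·8.4 = 100.9
σ(W) = √100.9 ≈ 10.04

10.04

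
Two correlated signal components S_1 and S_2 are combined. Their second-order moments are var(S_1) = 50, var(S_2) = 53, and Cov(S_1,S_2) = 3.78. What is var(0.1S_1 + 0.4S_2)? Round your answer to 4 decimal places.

var(0.1S_1 + 0.4S_2) = (0.1)²·var(S_1) + (0.4)²·var(S_2) + 2·(0.1)·(0.4)·Cov(S_1,S_2)
= 0.01·50 + 0.16·53 + 0.08·3.78 = 9.2824

9.2824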